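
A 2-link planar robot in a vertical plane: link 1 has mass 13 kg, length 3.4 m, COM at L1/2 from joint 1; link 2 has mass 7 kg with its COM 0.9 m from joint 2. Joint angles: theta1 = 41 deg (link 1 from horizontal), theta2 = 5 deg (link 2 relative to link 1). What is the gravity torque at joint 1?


Horizontal distance from joint 1 to link-1 COM:
  x_c1 = (L1/2)*cos(t1) = 1.7 * 0.7547 = 1.283 m
Horizontal distance from joint 1 to link-2 COM:
  x_c2 = L1*cos(t1) + Lc2*cos(t1+t2)
       = 3.4*0.7547 + 0.9*0.6947 = 3.1912 m
tau1 = m1*g*x_c1 + m2*g*x_c2
     = 13*9.81*1.283 + 7*9.81*3.1912
     = 163.6218 + 219.1401
     = 382.7618 Nm


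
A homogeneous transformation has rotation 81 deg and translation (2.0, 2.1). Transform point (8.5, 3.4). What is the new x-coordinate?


x' = cos(theta)*px - sin(theta)*py + tx
= 0.1564*8.5 - 0.9877*3.4 + 2.0
= -0.0284


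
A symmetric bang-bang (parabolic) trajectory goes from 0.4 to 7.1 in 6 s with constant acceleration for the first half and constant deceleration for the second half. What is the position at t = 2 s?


Symmetric rest-to-rest: each phase covers (pf-p0)/2 in time T/2. 0.5*a*(T/2)^2 = (pf-p0)/2 => a = 4*(pf-p0)/T^2
a = 4*(7.1-0.4)/6^2 = 0.7444
t = 2 is in the acceleration phase (t <= T/2).
p = p0 + 0.5*a*t^2 = 0.4 + 0.5*0.7444*2^2
= 1.8889


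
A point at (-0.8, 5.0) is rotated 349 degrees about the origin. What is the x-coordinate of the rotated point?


x' = x*cos(theta) - y*sin(theta)
cos(349 deg) = 0.9816, sin(349 deg) = -0.1908
x' = -0.8 * 0.9816 - 5.0 * -0.1908
= -0.7853 - -0.954
= 0.1687


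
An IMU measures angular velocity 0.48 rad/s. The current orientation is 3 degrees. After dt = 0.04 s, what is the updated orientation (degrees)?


delta_theta = w * dt = 0.48 * 0.04 = 0.0192 rad
= 1.1001 deg
theta_new = 3 + 1.1001 = 4.1001 deg


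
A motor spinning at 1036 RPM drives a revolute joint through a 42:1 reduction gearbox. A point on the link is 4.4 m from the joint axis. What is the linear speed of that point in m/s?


omega_motor = 1036 * 2*pi/60 = 108.4897 rad/s
omega_joint = omega_motor / 42 = 2.5831 rad/s
v = omega_joint * r = 2.5831 * 4.4
= 11.3656 m/s


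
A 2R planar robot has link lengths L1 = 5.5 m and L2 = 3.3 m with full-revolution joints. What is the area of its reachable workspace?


r_max = L1 + L2 = 8.8 m
r_min = |L1 - L2| = 2.2 m
Area = pi*(r_max^2 - r_min^2)
= pi*(77.44 - 4.84)
= pi * 72.6
= 228.0796 m^2


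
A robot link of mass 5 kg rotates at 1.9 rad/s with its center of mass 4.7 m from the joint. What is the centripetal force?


F = m * omega^2 * r
= 5 * 1.9^2 * 4.7
= 5 * 3.61 * 4.7
= 84.835 N


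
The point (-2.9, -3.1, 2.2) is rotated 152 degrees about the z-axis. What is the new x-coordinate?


Rotation about z-axis: x' = x*cos(theta) - y*sin(theta)
= -2.9 * -0.8829 - -3.1 * 0.4695
= 4.0159


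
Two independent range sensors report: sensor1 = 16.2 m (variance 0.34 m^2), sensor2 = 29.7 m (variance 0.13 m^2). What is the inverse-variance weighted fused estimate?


w1 = (1/var1) / (1/var1 + 1/var2)
   = 2.9412 / (2.9412 + 7.6923) = 0.2766
w2 = 1 - w1 = 0.7234
fused = w1*s1 + w2*s2 = 4.4809 + 21.4851
= 25.966 m


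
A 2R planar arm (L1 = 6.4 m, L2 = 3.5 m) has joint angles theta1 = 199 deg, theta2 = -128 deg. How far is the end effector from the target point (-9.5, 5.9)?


End effector via forward kinematics:
x = L1*cos(t1) + L2*cos(t1+t2) = -4.9118
y = L1*sin(t1) + L2*sin(t1+t2) = 1.2257
Distance to target:
d = sqrt((-9.5 - -4.9118)^2 + (5.9 - 1.2257)^2)
= sqrt(21.0513 + 21.8493)
= 6.5499 m


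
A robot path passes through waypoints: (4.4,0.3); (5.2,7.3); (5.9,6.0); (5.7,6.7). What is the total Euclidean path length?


Segment lengths:
  seg1 = sqrt((0.8)^2 + (7.0)^2) = 7.0456
  seg2 = sqrt((0.7)^2 + (-1.3)^2) = 1.4765
  seg3 = sqrt((-0.2)^2 + (0.7)^2) = 0.728
Total = 9.2501


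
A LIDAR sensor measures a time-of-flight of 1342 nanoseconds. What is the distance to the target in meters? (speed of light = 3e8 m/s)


tof = 1342 ns = 1.342e-06 s
dist = c * tof / 2
= 3e8 * 1.342e-06 / 2
= 201.3 m


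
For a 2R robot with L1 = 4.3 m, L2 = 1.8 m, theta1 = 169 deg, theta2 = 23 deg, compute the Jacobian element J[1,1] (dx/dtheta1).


J[1,1] = -L1*sin(t1) - L2*sin(t1+t2)
= -4.3*sin(169) - 1.8*sin(192)
= -0.4462


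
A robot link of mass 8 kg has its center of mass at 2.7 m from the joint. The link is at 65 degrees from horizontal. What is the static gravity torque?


tau = m*g*L*cos(angle)
= 8 * 9.81 * 2.7 * cos(65 deg)
= 8 * 9.81 * 2.7 * 0.4226
= 89.5511 Nm


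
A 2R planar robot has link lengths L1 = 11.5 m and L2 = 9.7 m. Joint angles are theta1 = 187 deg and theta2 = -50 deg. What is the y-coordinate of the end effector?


Convert angles to radians: theta1 = 3.2638, theta2 = -0.8727
y = L1*sin(theta1) + L2*sin(theta1+theta2)
y = -1.4015 + 6.6154
y = 5.2139


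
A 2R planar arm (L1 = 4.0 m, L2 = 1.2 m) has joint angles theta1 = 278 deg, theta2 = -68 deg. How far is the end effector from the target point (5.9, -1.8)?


End effector via forward kinematics:
x = L1*cos(t1) + L2*cos(t1+t2) = -0.4825
y = L1*sin(t1) + L2*sin(t1+t2) = -4.5611
Distance to target:
d = sqrt((5.9 - -0.4825)^2 + (-1.8 - -4.5611)^2)
= sqrt(40.7368 + 7.6235)
= 6.9542 m


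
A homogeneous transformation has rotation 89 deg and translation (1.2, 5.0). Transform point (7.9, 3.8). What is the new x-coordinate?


x' = cos(theta)*px - sin(theta)*py + tx
= 0.0175*7.9 - 0.9998*3.8 + 1.2
= -2.4615


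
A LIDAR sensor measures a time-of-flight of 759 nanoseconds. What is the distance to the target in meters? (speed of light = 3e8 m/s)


tof = 759 ns = 7.59e-07 s
dist = c * tof / 2
= 3e8 * 7.59e-07 / 2
= 113.85 m


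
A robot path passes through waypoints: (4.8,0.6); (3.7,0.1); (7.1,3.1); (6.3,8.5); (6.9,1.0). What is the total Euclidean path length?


Segment lengths:
  seg1 = sqrt((-1.1)^2 + (-0.5)^2) = 1.2083
  seg2 = sqrt((3.4)^2 + (3.0)^2) = 4.5343
  seg3 = sqrt((-0.8)^2 + (5.4)^2) = 5.4589
  seg4 = sqrt((0.6)^2 + (-7.5)^2) = 7.524
Total = 18.7255


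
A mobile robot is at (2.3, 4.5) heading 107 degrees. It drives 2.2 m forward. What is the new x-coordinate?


x_new = x0 + d*cos(theta)
= 2.3 + 2.2*cos(107)
= 2.3 + -0.6432
= 1.6568


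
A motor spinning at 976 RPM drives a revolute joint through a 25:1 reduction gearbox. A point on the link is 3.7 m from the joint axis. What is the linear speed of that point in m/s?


omega_motor = 976 * 2*pi/60 = 102.2065 rad/s
omega_joint = omega_motor / 25 = 4.0883 rad/s
v = omega_joint * r = 4.0883 * 3.7
= 15.1266 m/s


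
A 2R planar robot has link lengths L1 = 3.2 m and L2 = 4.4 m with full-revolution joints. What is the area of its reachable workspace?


r_max = L1 + L2 = 7.6 m
r_min = |L1 - L2| = 1.2 m
Area = pi*(r_max^2 - r_min^2)
= pi*(57.76 - 1.44)
= pi * 56.32
= 176.9345 m^2


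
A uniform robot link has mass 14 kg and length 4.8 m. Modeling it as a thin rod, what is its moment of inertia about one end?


I = (1/3) * m * L^2
= (1/3) * 14 * 4.8^2
= 0.333333 * 14 * 23.04
= 107.52 kg*m^2


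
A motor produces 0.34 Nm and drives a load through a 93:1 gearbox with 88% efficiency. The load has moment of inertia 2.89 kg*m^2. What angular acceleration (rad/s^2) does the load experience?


tau_out = tau_motor * N * eta
= 0.34 * 93 * 0.88 = 27.8256 Nm
alpha = tau_out / I = 27.8256 / 2.89
= 9.6282 rad/s^2


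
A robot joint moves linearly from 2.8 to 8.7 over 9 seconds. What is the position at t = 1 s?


s = t/T = 1/9 = 0.1111
p(t) = p0 + (pf-p0)*s
= 2.8 + (8.7 - 2.8) * 0.1111
= 3.4556


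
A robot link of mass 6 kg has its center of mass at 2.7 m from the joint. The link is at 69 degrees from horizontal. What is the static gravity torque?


tau = m*g*L*cos(angle)
= 6 * 9.81 * 2.7 * cos(69 deg)
= 6 * 9.81 * 2.7 * 0.3584
= 56.9526 Nm


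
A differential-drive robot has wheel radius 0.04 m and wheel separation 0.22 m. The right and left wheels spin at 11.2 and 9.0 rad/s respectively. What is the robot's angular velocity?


vR = r*wR = 0.04*11.2 = 0.448 m/s
vL = r*wL = 0.04*9.0 = 0.36 m/s
v = (vR+vL)/2 = 0.404 m/s
omega = (vR-vL)/L = 0.4 rad/s
angular velocity = 0.4 rad/s


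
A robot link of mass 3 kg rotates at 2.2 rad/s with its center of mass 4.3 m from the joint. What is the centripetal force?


F = m * omega^2 * r
= 3 * 2.2^2 * 4.3
= 3 * 4.84 * 4.3
= 62.436 N


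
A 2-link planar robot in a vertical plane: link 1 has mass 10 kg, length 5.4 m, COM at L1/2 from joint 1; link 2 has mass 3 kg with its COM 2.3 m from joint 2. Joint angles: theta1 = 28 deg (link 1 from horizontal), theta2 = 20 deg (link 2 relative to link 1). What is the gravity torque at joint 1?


Horizontal distance from joint 1 to link-1 COM:
  x_c1 = (L1/2)*cos(t1) = 2.7 * 0.8829 = 2.384 m
Horizontal distance from joint 1 to link-2 COM:
  x_c2 = L1*cos(t1) + Lc2*cos(t1+t2)
       = 5.4*0.8829 + 2.3*0.6691 = 6.3069 m
tau1 = m1*g*x_c1 + m2*g*x_c2
     = 10*9.81*2.384 + 3*9.81*6.3069
     = 233.8663 + 185.6126
     = 419.4789 Nm


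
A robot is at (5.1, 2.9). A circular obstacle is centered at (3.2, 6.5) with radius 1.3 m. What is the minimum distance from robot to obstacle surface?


center_dist = sqrt((5.1-3.2)^2 + (2.9-6.5)^2)
= sqrt(3.61 + 12.96)
= 4.0706
min_dist = center_dist - radius = 4.0706 - 1.3 = 2.7706 m


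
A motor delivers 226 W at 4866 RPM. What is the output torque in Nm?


omega = 4866 * 2*pi/60 = 509.5663 rad/s
tau = P / omega = 226 / 509.5663
= 0.4435 Nm


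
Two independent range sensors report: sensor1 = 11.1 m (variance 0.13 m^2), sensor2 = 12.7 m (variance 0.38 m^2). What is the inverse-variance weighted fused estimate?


w1 = (1/var1) / (1/var1 + 1/var2)
   = 7.6923 / (7.6923 + 2.6316) = 0.7451
w2 = 1 - w1 = 0.2549
fused = w1*s1 + w2*s2 = 8.2706 + 3.2373
= 11.5078 m


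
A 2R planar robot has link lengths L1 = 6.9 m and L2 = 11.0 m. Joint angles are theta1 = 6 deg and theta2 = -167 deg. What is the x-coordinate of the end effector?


Convert angles to radians: theta1 = 0.1047, theta2 = -2.9147
x = L1*cos(theta1) + L2*cos(theta1+theta2)
x = 6.8622 + -10.4007
x = -3.5385


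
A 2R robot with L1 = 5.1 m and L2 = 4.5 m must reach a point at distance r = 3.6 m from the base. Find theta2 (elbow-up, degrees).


cos(theta2) = (r^2 - L1^2 - L2^2) / (2*L1*L2)
cos(theta2) = (12.96 - 26.01 - 20.25) / 45.9
cos(theta2) = -0.72549
theta2 = 136.5096 degrees


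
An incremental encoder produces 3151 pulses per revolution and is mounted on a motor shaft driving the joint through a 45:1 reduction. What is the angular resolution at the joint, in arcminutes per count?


counts per rev = 3151
effective counts at joint = 3151 * 45 = 141795
resolution = 360*60 / 141795
= 0.1523 arcmin/count


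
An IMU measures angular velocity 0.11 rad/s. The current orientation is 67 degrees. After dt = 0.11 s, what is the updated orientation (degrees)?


delta_theta = w * dt = 0.11 * 0.11 = 0.0121 rad
= 0.6933 deg
theta_new = 67 + 0.6933 = 67.6933 deg


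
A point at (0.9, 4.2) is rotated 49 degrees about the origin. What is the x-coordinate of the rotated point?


x' = x*cos(theta) - y*sin(theta)
cos(49 deg) = 0.6561, sin(49 deg) = 0.7547
x' = 0.9 * 0.6561 - 4.2 * 0.7547
= 0.5905 - 3.1698
= -2.5793


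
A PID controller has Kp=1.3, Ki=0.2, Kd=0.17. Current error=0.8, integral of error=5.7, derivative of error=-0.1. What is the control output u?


u = Kp*e + Ki*int(e) + Kd*de/dt
= 1.3*0.8 + 0.2*5.7 + 0.17*(-0.1)
= 1.04 + 1.14 + -0.017
= 2.163


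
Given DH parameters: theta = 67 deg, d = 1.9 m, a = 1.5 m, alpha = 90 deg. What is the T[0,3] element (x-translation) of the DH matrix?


T[0,3] = a * cos(theta)
= 1.5 * cos(67 deg)
= 1.5 * 0.3907
= 0.5861


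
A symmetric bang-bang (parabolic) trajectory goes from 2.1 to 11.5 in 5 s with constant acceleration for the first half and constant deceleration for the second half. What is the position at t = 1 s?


Symmetric rest-to-rest: each phase covers (pf-p0)/2 in time T/2. 0.5*a*(T/2)^2 = (pf-p0)/2 => a = 4*(pf-p0)/T^2
a = 4*(11.5-2.1)/5^2 = 1.504
t = 1 is in the acceleration phase (t <= T/2).
p = p0 + 0.5*a*t^2 = 2.1 + 0.5*1.504*1^2
= 2.852


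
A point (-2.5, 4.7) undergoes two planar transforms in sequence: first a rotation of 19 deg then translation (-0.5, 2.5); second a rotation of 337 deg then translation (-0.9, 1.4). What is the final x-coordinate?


After transform 1:
x1 = cos(19)*-2.5 - sin(19)*4.7 + -0.5 = -4.394
y1 = sin(19)*-2.5 + cos(19)*4.7 + 2.5 = 6.13
After transform 2:
x2 = cos(337)*-4.394 - sin(337)*6.13 + -0.9
= -2.5495


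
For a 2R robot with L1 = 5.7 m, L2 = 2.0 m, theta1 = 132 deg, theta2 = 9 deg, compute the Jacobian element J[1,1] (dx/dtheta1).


J[1,1] = -L1*sin(t1) - L2*sin(t1+t2)
= -5.7*sin(132) - 2.0*sin(141)
= -5.4946


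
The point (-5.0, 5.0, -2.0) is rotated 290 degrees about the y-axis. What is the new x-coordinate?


Rotation about y-axis: x' = x*cos(theta) + z*sin(theta)
= -5.0 * 0.342 + -2.0 * -0.9397
= 0.1693


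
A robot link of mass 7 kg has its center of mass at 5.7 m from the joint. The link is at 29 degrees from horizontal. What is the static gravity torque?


tau = m*g*L*cos(angle)
= 7 * 9.81 * 5.7 * cos(29 deg)
= 7 * 9.81 * 5.7 * 0.8746
= 342.3428 Nm


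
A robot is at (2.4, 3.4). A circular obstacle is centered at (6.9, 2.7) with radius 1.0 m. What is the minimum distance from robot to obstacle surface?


center_dist = sqrt((2.4-6.9)^2 + (3.4-2.7)^2)
= sqrt(20.25 + 0.49)
= 4.5541
min_dist = center_dist - radius = 4.5541 - 1.0 = 3.5541 m


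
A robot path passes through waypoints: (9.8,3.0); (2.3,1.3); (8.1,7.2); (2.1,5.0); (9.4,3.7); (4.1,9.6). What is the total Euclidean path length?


Segment lengths:
  seg1 = sqrt((-7.5)^2 + (-1.7)^2) = 7.6903
  seg2 = sqrt((5.8)^2 + (5.9)^2) = 8.2735
  seg3 = sqrt((-6.0)^2 + (-2.2)^2) = 6.3906
  seg4 = sqrt((7.3)^2 + (-1.3)^2) = 7.4148
  seg5 = sqrt((-5.3)^2 + (5.9)^2) = 7.931
Total = 37.7001


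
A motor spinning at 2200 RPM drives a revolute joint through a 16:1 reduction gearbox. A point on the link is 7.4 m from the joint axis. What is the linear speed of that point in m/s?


omega_motor = 2200 * 2*pi/60 = 230.3835 rad/s
omega_joint = omega_motor / 16 = 14.399 rad/s
v = omega_joint * r = 14.399 * 7.4
= 106.5524 m/s


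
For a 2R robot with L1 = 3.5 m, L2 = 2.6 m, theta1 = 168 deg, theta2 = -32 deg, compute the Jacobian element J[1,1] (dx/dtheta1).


J[1,1] = -L1*sin(t1) - L2*sin(t1+t2)
= -3.5*sin(168) - 2.6*sin(136)
= -2.5338


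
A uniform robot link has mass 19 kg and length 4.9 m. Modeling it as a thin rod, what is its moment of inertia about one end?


I = (1/3) * m * L^2
= (1/3) * 19 * 4.9^2
= 0.333333 * 19 * 24.01
= 152.0633 kg*m^2


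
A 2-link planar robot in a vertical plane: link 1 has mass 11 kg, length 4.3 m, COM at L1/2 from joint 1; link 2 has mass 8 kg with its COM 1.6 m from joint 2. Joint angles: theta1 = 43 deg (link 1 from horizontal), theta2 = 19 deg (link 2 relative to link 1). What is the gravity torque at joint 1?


Horizontal distance from joint 1 to link-1 COM:
  x_c1 = (L1/2)*cos(t1) = 2.15 * 0.7314 = 1.5724 m
Horizontal distance from joint 1 to link-2 COM:
  x_c2 = L1*cos(t1) + Lc2*cos(t1+t2)
       = 4.3*0.7314 + 1.6*0.4695 = 3.896 m
tau1 = m1*g*x_c1 + m2*g*x_c2
     = 11*9.81*1.5724 + 8*9.81*3.896
     = 169.6788 + 305.7562
     = 475.435 Nm


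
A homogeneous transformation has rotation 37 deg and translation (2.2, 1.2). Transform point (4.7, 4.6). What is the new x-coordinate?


x' = cos(theta)*px - sin(theta)*py + tx
= 0.7986*4.7 - 0.6018*4.6 + 2.2
= 3.1852


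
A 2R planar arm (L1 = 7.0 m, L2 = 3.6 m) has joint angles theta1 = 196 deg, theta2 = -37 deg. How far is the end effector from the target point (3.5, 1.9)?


End effector via forward kinematics:
x = L1*cos(t1) + L2*cos(t1+t2) = -10.0897
y = L1*sin(t1) + L2*sin(t1+t2) = -0.6393
Distance to target:
d = sqrt((3.5 - -10.0897)^2 + (1.9 - -0.6393)^2)
= sqrt(184.6805 + 6.4482)
= 13.8249 m


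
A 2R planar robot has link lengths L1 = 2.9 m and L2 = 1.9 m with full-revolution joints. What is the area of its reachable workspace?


r_max = L1 + L2 = 4.8 m
r_min = |L1 - L2| = 1.0 m
Area = pi*(r_max^2 - r_min^2)
= pi*(23.04 - 1.0)
= pi * 22.04
= 69.2407 m^2


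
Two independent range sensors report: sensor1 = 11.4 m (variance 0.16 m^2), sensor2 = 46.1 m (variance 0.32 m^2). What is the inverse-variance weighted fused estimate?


w1 = (1/var1) / (1/var1 + 1/var2)
   = 6.25 / (6.25 + 3.125) = 0.6667
w2 = 1 - w1 = 0.3333
fused = w1*s1 + w2*s2 = 7.6 + 15.3667
= 22.9667 m


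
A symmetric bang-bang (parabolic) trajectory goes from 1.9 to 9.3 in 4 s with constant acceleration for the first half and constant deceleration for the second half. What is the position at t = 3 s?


Symmetric rest-to-rest: each phase covers (pf-p0)/2 in time T/2. 0.5*a*(T/2)^2 = (pf-p0)/2 => a = 4*(pf-p0)/T^2
a = 4*(9.3-1.9)/4^2 = 1.85
t = 3 is in the deceleration phase (t > T/2).
p = pf - 0.5*a*(T-t)^2 = 9.3 - 0.5*1.85*1^2
= 8.375


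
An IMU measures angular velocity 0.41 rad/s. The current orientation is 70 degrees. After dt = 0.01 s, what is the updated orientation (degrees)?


delta_theta = w * dt = 0.41 * 0.01 = 0.0041 rad
= 0.2349 deg
theta_new = 70 + 0.2349 = 70.2349 deg


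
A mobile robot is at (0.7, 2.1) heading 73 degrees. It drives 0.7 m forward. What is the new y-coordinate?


y_new = y0 + d*sin(theta)
= 2.1 + 0.7*sin(73)
= 2.1 + 0.6694
= 2.7694


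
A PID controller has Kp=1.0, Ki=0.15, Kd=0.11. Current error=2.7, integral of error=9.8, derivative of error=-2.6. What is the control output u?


u = Kp*e + Ki*int(e) + Kd*de/dt
= 1.0*2.7 + 0.15*9.8 + 0.11*(-2.6)
= 2.7 + 1.47 + -0.286
= 3.884


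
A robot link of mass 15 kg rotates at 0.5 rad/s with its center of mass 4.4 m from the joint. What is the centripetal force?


F = m * omega^2 * r
= 15 * 0.5^2 * 4.4
= 15 * 0.25 * 4.4
= 16.5 N


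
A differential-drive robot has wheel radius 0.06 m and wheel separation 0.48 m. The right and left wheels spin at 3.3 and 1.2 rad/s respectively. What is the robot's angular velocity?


vR = r*wR = 0.06*3.3 = 0.198 m/s
vL = r*wL = 0.06*1.2 = 0.072 m/s
v = (vR+vL)/2 = 0.135 m/s
omega = (vR-vL)/L = 0.2625 rad/s
angular velocity = 0.2625 rad/s


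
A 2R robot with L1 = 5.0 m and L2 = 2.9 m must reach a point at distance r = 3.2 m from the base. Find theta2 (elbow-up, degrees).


cos(theta2) = (r^2 - L1^2 - L2^2) / (2*L1*L2)
cos(theta2) = (10.24 - 25.0 - 8.41) / 29.0
cos(theta2) = -0.798966
theta2 = 143.0314 degrees


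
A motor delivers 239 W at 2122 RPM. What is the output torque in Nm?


omega = 2122 * 2*pi/60 = 222.2153 rad/s
tau = P / omega = 239 / 222.2153
= 1.0755 Nm


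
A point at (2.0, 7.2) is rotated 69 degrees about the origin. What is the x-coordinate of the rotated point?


x' = x*cos(theta) - y*sin(theta)
cos(69 deg) = 0.3584, sin(69 deg) = 0.9336
x' = 2.0 * 0.3584 - 7.2 * 0.9336
= 0.7167 - 6.7218
= -6.005


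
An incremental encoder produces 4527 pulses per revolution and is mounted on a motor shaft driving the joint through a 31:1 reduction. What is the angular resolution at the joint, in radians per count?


counts per rev = 4527
effective counts at joint = 4527 * 31 = 140337
resolution = 2*pi / 140337
= 4.4772e-05 rad/count


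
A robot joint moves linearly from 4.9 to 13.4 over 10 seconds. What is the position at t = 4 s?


s = t/T = 4/10 = 0.4
p(t) = p0 + (pf-p0)*s
= 4.9 + (13.4 - 4.9) * 0.4
= 8.3


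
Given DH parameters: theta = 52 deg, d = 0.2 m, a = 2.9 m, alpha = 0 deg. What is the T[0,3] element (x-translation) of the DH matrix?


T[0,3] = a * cos(theta)
= 2.9 * cos(52 deg)
= 2.9 * 0.6157
= 1.7854


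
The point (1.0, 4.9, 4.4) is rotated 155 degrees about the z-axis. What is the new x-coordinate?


Rotation about z-axis: x' = x*cos(theta) - y*sin(theta)
= 1.0 * -0.9063 - 4.9 * 0.4226
= -2.9771


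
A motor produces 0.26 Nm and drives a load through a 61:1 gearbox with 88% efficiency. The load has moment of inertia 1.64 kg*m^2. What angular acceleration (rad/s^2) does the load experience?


tau_out = tau_motor * N * eta
= 0.26 * 61 * 0.88 = 13.9568 Nm
alpha = tau_out / I = 13.9568 / 1.64
= 8.5102 rad/s^2


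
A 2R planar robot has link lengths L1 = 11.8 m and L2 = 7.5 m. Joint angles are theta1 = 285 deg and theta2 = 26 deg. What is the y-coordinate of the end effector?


Convert angles to radians: theta1 = 4.9742, theta2 = 0.4538
y = L1*sin(theta1) + L2*sin(theta1+theta2)
y = -11.3979 + -5.6603
y = -17.0582


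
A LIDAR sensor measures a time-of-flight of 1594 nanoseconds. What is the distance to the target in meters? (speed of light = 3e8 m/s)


tof = 1594 ns = 1.594e-06 s
dist = c * tof / 2
= 3e8 * 1.594e-06 / 2
= 239.1 m


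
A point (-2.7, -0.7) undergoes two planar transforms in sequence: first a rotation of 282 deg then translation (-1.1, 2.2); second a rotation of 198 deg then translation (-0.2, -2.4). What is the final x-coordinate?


After transform 1:
x1 = cos(282)*-2.7 - sin(282)*-0.7 + -1.1 = -2.3461
y1 = sin(282)*-2.7 + cos(282)*-0.7 + 2.2 = 4.6955
After transform 2:
x2 = cos(198)*-2.3461 - sin(198)*4.6955 + -0.2
= 3.4822


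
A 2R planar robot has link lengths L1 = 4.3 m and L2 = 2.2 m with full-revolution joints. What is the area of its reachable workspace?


r_max = L1 + L2 = 6.5 m
r_min = |L1 - L2| = 2.1 m
Area = pi*(r_max^2 - r_min^2)
= pi*(42.25 - 4.41)
= pi * 37.84
= 118.8779 m^2


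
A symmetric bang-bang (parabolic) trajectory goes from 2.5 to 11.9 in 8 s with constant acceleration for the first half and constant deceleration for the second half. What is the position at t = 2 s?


Symmetric rest-to-rest: each phase covers (pf-p0)/2 in time T/2. 0.5*a*(T/2)^2 = (pf-p0)/2 => a = 4*(pf-p0)/T^2
a = 4*(11.9-2.5)/8^2 = 0.5875
t = 2 is in the acceleration phase (t <= T/2).
p = p0 + 0.5*a*t^2 = 2.5 + 0.5*0.5875*2^2
= 3.675


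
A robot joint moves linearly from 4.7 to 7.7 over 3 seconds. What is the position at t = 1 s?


s = t/T = 1/3 = 0.3333
p(t) = p0 + (pf-p0)*s
= 4.7 + (7.7 - 4.7) * 0.3333
= 5.7


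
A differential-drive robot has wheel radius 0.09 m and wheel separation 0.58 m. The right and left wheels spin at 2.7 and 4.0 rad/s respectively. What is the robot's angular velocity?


vR = r*wR = 0.09*2.7 = 0.243 m/s
vL = r*wL = 0.09*4.0 = 0.36 m/s
v = (vR+vL)/2 = 0.3015 m/s
omega = (vR-vL)/L = -0.2017 rad/s
angular velocity = -0.2017 rad/s


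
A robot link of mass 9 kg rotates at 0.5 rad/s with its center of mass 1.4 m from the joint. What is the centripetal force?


F = m * omega^2 * r
= 9 * 0.5^2 * 1.4
= 9 * 0.25 * 1.4
= 3.15 N


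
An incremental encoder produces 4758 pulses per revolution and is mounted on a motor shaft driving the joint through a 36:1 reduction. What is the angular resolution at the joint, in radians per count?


counts per rev = 4758
effective counts at joint = 4758 * 36 = 171288
resolution = 2*pi / 171288
= 3.6682e-05 rad/count


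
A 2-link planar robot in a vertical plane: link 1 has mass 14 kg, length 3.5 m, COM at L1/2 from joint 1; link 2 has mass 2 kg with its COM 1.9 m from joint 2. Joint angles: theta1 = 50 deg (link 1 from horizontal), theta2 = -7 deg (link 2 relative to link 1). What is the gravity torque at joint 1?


Horizontal distance from joint 1 to link-1 COM:
  x_c1 = (L1/2)*cos(t1) = 1.75 * 0.6428 = 1.1249 m
Horizontal distance from joint 1 to link-2 COM:
  x_c2 = L1*cos(t1) + Lc2*cos(t1+t2)
       = 3.5*0.6428 + 1.9*0.7314 = 3.6393 m
tau1 = m1*g*x_c1 + m2*g*x_c2
     = 14*9.81*1.1249 + 2*9.81*3.6393
     = 154.4908 + 71.4036
     = 225.8944 Nm


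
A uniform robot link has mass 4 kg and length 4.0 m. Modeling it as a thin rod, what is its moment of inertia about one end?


I = (1/3) * m * L^2
= (1/3) * 4 * 4.0^2
= 0.333333 * 4 * 16.0
= 21.3333 kg*m^2


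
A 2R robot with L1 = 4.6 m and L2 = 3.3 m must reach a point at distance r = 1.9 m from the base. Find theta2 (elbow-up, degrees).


cos(theta2) = (r^2 - L1^2 - L2^2) / (2*L1*L2)
cos(theta2) = (3.61 - 21.16 - 10.89) / 30.36
cos(theta2) = -0.936759
theta2 = 159.5142 degrees


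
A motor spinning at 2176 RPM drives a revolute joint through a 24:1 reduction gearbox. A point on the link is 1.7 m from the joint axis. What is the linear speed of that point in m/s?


omega_motor = 2176 * 2*pi/60 = 227.8702 rad/s
omega_joint = omega_motor / 24 = 9.4946 rad/s
v = omega_joint * r = 9.4946 * 1.7
= 16.1408 m/s


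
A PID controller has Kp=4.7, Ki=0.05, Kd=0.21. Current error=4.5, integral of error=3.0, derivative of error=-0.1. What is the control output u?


u = Kp*e + Ki*int(e) + Kd*de/dt
= 4.7*4.5 + 0.05*3.0 + 0.21*(-0.1)
= 21.15 + 0.15 + -0.021
= 21.279


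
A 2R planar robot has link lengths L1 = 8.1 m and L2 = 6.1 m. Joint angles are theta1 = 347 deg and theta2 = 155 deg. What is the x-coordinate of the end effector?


Convert angles to radians: theta1 = 6.0563, theta2 = 2.7053
x = L1*cos(theta1) + L2*cos(theta1+theta2)
x = 7.8924 + -4.8069
x = 3.0855


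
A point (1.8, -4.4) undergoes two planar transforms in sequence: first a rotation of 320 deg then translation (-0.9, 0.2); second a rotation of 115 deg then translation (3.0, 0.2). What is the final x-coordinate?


After transform 1:
x1 = cos(320)*1.8 - sin(320)*-4.4 + -0.9 = -2.3494
y1 = sin(320)*1.8 + cos(320)*-4.4 + 0.2 = -4.3276
After transform 2:
x2 = cos(115)*-2.3494 - sin(115)*-4.3276 + 3.0
= 7.915


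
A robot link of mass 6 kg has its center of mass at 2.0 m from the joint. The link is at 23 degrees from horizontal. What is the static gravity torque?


tau = m*g*L*cos(angle)
= 6 * 9.81 * 2.0 * cos(23 deg)
= 6 * 9.81 * 2.0 * 0.9205
= 108.3618 Nm


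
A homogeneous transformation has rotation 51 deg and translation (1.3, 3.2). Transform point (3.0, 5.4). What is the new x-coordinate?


x' = cos(theta)*px - sin(theta)*py + tx
= 0.6293*3.0 - 0.7771*5.4 + 1.3
= -1.0086


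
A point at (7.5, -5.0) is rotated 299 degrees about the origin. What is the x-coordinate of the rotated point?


x' = x*cos(theta) - y*sin(theta)
cos(299 deg) = 0.4848, sin(299 deg) = -0.8746
x' = 7.5 * 0.4848 - -5.0 * -0.8746
= 3.6361 - 4.3731
= -0.737


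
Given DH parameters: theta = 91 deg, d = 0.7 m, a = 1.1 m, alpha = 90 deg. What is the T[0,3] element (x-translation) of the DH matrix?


T[0,3] = a * cos(theta)
= 1.1 * cos(91 deg)
= 1.1 * -0.0175
= -0.0192


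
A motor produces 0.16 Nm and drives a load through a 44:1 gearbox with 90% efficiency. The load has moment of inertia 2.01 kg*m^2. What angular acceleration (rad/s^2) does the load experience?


tau_out = tau_motor * N * eta
= 0.16 * 44 * 0.9 = 6.336 Nm
alpha = tau_out / I = 6.336 / 2.01
= 3.1522 rad/s^2


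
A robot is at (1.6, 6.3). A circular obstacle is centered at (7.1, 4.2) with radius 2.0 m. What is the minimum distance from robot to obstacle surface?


center_dist = sqrt((1.6-7.1)^2 + (6.3-4.2)^2)
= sqrt(30.25 + 4.41)
= 5.8873
min_dist = center_dist - radius = 5.8873 - 2.0 = 3.8873 m


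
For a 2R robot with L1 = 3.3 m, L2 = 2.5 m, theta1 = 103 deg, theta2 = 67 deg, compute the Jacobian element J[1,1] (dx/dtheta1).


J[1,1] = -L1*sin(t1) - L2*sin(t1+t2)
= -3.3*sin(103) - 2.5*sin(170)
= -3.6495


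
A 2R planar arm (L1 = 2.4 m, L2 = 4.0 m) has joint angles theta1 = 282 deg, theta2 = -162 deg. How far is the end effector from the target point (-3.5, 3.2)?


End effector via forward kinematics:
x = L1*cos(t1) + L2*cos(t1+t2) = -1.501
y = L1*sin(t1) + L2*sin(t1+t2) = 1.1165
Distance to target:
d = sqrt((-3.5 - -1.501)^2 + (3.2 - 1.1165)^2)
= sqrt(3.996 + 4.3408)
= 2.8873 m


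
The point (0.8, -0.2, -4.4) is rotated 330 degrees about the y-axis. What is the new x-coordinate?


Rotation about y-axis: x' = x*cos(theta) + z*sin(theta)
= 0.8 * 0.866 + -4.4 * -0.5
= 2.8928


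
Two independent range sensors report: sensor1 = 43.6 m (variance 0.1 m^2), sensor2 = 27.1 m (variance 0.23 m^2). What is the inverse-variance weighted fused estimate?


w1 = (1/var1) / (1/var1 + 1/var2)
   = 10.0 / (10.0 + 4.3478) = 0.697
w2 = 1 - w1 = 0.303
fused = w1*s1 + w2*s2 = 30.3879 + 8.2121
= 38.6 m


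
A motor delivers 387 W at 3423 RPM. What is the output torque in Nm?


omega = 3423 * 2*pi/60 = 358.4557 rad/s
tau = P / omega = 387 / 358.4557
= 1.0796 Nm


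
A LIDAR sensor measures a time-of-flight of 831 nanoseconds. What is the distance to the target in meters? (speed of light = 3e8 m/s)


tof = 831 ns = 8.31e-07 s
dist = c * tof / 2
= 3e8 * 8.31e-07 / 2
= 124.65 m


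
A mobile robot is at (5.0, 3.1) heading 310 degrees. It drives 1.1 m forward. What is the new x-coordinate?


x_new = x0 + d*cos(theta)
= 5.0 + 1.1*cos(310)
= 5.0 + 0.7071
= 5.7071


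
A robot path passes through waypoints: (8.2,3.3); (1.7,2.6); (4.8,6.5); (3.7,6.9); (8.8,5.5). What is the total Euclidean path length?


Segment lengths:
  seg1 = sqrt((-6.5)^2 + (-0.7)^2) = 6.5376
  seg2 = sqrt((3.1)^2 + (3.9)^2) = 4.982
  seg3 = sqrt((-1.1)^2 + (0.4)^2) = 1.1705
  seg4 = sqrt((5.1)^2 + (-1.4)^2) = 5.2887
Total = 17.9787


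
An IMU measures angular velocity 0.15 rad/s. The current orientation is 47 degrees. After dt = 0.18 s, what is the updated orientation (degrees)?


delta_theta = w * dt = 0.15 * 0.18 = 0.027 rad
= 1.547 deg
theta_new = 47 + 1.547 = 48.547 deg


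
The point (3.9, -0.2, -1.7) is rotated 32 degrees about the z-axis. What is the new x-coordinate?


Rotation about z-axis: x' = x*cos(theta) - y*sin(theta)
= 3.9 * 0.848 - -0.2 * 0.5299
= 3.4134


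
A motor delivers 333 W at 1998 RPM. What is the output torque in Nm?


omega = 1998 * 2*pi/60 = 209.2301 rad/s
tau = P / omega = 333 / 209.2301
= 1.5915 Nm


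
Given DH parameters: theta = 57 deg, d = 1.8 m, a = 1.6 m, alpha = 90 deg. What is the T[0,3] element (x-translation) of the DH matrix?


T[0,3] = a * cos(theta)
= 1.6 * cos(57 deg)
= 1.6 * 0.5446
= 0.8714


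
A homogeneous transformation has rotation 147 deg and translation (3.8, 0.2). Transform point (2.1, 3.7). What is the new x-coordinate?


x' = cos(theta)*px - sin(theta)*py + tx
= -0.8387*2.1 - 0.5446*3.7 + 3.8
= 0.0236


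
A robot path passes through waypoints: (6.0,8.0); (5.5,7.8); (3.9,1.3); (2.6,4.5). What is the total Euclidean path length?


Segment lengths:
  seg1 = sqrt((-0.5)^2 + (-0.2)^2) = 0.5385
  seg2 = sqrt((-1.6)^2 + (-6.5)^2) = 6.694
  seg3 = sqrt((-1.3)^2 + (3.2)^2) = 3.454
Total = 10.6865


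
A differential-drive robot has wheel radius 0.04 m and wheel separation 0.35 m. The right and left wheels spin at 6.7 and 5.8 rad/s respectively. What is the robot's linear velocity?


vR = r*wR = 0.04*6.7 = 0.268 m/s
vL = r*wL = 0.04*5.8 = 0.232 m/s
v = (vR+vL)/2 = 0.25 m/s
omega = (vR-vL)/L = 0.1029 rad/s
linear velocity = 0.25 m/s


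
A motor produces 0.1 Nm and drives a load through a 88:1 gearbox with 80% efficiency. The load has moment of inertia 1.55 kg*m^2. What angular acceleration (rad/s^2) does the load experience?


tau_out = tau_motor * N * eta
= 0.1 * 88 * 0.8 = 7.04 Nm
alpha = tau_out / I = 7.04 / 1.55
= 4.5419 rad/s^2


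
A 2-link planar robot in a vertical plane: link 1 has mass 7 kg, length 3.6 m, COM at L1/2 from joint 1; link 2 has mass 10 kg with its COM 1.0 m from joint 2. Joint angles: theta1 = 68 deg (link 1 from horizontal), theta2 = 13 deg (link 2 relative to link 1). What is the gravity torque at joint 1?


Horizontal distance from joint 1 to link-1 COM:
  x_c1 = (L1/2)*cos(t1) = 1.8 * 0.3746 = 0.6743 m
Horizontal distance from joint 1 to link-2 COM:
  x_c2 = L1*cos(t1) + Lc2*cos(t1+t2)
       = 3.6*0.3746 + 1.0*0.1564 = 1.505 m
tau1 = m1*g*x_c1 + m2*g*x_c2
     = 7*9.81*0.6743 + 10*9.81*1.505
     = 46.3036 + 147.6423
     = 193.9459 Nm


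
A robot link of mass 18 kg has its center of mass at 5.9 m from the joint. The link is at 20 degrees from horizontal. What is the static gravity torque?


tau = m*g*L*cos(angle)
= 18 * 9.81 * 5.9 * cos(20 deg)
= 18 * 9.81 * 5.9 * 0.9397
= 978.9924 Nm


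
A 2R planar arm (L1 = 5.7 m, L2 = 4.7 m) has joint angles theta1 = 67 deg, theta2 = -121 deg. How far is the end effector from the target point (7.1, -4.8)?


End effector via forward kinematics:
x = L1*cos(t1) + L2*cos(t1+t2) = 4.9898
y = L1*sin(t1) + L2*sin(t1+t2) = 1.4445
Distance to target:
d = sqrt((7.1 - 4.9898)^2 + (-4.8 - 1.4445)^2)
= sqrt(4.4531 + 38.9938)
= 6.5914 m


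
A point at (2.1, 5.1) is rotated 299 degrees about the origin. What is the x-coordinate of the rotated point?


x' = x*cos(theta) - y*sin(theta)
cos(299 deg) = 0.4848, sin(299 deg) = -0.8746
x' = 2.1 * 0.4848 - 5.1 * -0.8746
= 1.0181 - -4.4606
= 5.4787


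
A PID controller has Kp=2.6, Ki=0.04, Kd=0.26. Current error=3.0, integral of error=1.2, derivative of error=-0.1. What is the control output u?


u = Kp*e + Ki*int(e) + Kd*de/dt
= 2.6*3.0 + 0.04*1.2 + 0.26*(-0.1)
= 7.8 + 0.048 + -0.026
= 7.822


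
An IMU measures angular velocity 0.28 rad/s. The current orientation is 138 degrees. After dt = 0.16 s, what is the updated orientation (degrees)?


delta_theta = w * dt = 0.28 * 0.16 = 0.0448 rad
= 2.5669 deg
theta_new = 138 + 2.5669 = 140.5669 deg


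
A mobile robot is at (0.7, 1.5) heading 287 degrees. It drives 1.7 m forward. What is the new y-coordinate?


y_new = y0 + d*sin(theta)
= 1.5 + 1.7*sin(287)
= 1.5 + -1.6257
= -0.1257


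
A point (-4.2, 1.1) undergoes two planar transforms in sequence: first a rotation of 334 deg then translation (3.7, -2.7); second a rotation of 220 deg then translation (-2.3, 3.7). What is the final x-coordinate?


After transform 1:
x1 = cos(334)*-4.2 - sin(334)*1.1 + 3.7 = 0.4073
y1 = sin(334)*-4.2 + cos(334)*1.1 + -2.7 = 0.1298
After transform 2:
x2 = cos(220)*0.4073 - sin(220)*0.1298 + -2.3
= -2.5285


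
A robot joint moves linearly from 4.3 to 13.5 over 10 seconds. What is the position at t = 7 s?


s = t/T = 7/10 = 0.7
p(t) = p0 + (pf-p0)*s
= 4.3 + (13.5 - 4.3) * 0.7
= 10.74


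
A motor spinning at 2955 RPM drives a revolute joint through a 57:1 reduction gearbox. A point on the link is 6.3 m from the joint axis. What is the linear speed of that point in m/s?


omega_motor = 2955 * 2*pi/60 = 309.4469 rad/s
omega_joint = omega_motor / 57 = 5.4289 rad/s
v = omega_joint * r = 5.4289 * 6.3
= 34.202 m/s


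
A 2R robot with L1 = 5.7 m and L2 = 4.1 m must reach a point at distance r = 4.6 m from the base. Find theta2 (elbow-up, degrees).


cos(theta2) = (r^2 - L1^2 - L2^2) / (2*L1*L2)
cos(theta2) = (21.16 - 32.49 - 16.81) / 46.74
cos(theta2) = -0.602054
theta2 = 127.0171 degrees


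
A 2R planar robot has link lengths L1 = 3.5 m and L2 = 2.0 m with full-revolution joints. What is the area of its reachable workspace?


r_max = L1 + L2 = 5.5 m
r_min = |L1 - L2| = 1.5 m
Area = pi*(r_max^2 - r_min^2)
= pi*(30.25 - 2.25)
= pi * 28.0
= 87.9646 m^2


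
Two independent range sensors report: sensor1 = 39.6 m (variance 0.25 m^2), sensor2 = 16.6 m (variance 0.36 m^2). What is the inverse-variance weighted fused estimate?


w1 = (1/var1) / (1/var1 + 1/var2)
   = 4.0 / (4.0 + 2.7778) = 0.5902
w2 = 1 - w1 = 0.4098
fused = w1*s1 + w2*s2 = 23.3705 + 6.8033
= 30.1738 m


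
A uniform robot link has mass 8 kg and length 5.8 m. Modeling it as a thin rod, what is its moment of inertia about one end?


I = (1/3) * m * L^2
= (1/3) * 8 * 5.8^2
= 0.333333 * 8 * 33.64
= 89.7067 kg*m^2


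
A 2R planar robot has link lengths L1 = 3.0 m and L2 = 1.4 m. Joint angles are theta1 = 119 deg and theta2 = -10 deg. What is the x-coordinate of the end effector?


Convert angles to radians: theta1 = 2.0769, theta2 = -0.1745
x = L1*cos(theta1) + L2*cos(theta1+theta2)
x = -1.4544 + -0.4558
x = -1.9102


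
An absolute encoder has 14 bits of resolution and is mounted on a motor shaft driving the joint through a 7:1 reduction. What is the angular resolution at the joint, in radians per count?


counts = 2^14 = 16384
effective counts at joint = 16384 * 7 = 114688
resolution = 2*pi / 114688
= 5.4785e-05 rad/count


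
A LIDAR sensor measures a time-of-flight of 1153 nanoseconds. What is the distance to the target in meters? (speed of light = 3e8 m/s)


tof = 1153 ns = 1.153e-06 s
dist = c * tof / 2
= 3e8 * 1.153e-06 / 2
= 172.95 m


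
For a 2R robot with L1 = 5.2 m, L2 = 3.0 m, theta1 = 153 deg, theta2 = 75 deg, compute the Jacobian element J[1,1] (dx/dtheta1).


J[1,1] = -L1*sin(t1) - L2*sin(t1+t2)
= -5.2*sin(153) - 3.0*sin(228)
= -0.1313


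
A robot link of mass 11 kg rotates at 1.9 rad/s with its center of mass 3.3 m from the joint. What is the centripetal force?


F = m * omega^2 * r
= 11 * 1.9^2 * 3.3
= 11 * 3.61 * 3.3
= 131.043 N


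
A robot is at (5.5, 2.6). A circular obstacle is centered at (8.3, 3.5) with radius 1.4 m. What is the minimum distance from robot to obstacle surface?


center_dist = sqrt((5.5-8.3)^2 + (2.6-3.5)^2)
= sqrt(7.84 + 0.81)
= 2.9411
min_dist = center_dist - radius = 2.9411 - 1.4 = 1.5411 m


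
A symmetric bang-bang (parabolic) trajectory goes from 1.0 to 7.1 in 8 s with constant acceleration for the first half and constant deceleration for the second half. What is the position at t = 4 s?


Symmetric rest-to-rest: each phase covers (pf-p0)/2 in time T/2. 0.5*a*(T/2)^2 = (pf-p0)/2 => a = 4*(pf-p0)/T^2
a = 4*(7.1-1.0)/8^2 = 0.3812
t = 4 is in the acceleration phase (t <= T/2).
p = p0 + 0.5*a*t^2 = 1.0 + 0.5*0.3812*4^2
= 4.05


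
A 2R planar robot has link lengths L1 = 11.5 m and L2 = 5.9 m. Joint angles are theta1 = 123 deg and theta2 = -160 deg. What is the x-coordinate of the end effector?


Convert angles to radians: theta1 = 2.1468, theta2 = -2.7925
x = L1*cos(theta1) + L2*cos(theta1+theta2)
x = -6.2633 + 4.7119
x = -1.5514


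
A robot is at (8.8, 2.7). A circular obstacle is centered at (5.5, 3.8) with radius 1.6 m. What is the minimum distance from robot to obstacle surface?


center_dist = sqrt((8.8-5.5)^2 + (2.7-3.8)^2)
= sqrt(10.89 + 1.21)
= 3.4785
min_dist = center_dist - radius = 3.4785 - 1.6 = 1.8785 m


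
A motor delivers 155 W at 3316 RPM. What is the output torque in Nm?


omega = 3316 * 2*pi/60 = 347.2507 rad/s
tau = P / omega = 155 / 347.2507
= 0.4464 Nm


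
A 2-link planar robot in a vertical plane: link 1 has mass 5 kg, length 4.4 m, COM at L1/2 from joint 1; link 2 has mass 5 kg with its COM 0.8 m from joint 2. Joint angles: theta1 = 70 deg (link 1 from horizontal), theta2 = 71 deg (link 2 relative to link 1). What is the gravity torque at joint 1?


Horizontal distance from joint 1 to link-1 COM:
  x_c1 = (L1/2)*cos(t1) = 2.2 * 0.342 = 0.7524 m
Horizontal distance from joint 1 to link-2 COM:
  x_c2 = L1*cos(t1) + Lc2*cos(t1+t2)
       = 4.4*0.342 + 0.8*-0.7771 = 0.8832 m
tau1 = m1*g*x_c1 + m2*g*x_c2
     = 5*9.81*0.7524 + 5*9.81*0.8832
     = 36.9074 + 43.3196
     = 80.227 Nm


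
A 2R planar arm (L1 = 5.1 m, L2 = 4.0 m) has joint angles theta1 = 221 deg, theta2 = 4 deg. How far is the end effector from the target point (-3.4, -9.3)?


End effector via forward kinematics:
x = L1*cos(t1) + L2*cos(t1+t2) = -6.6774
y = L1*sin(t1) + L2*sin(t1+t2) = -6.1743
Distance to target:
d = sqrt((-3.4 - -6.6774)^2 + (-9.3 - -6.1743)^2)
= sqrt(10.7417 + 9.7698)
= 4.529 m


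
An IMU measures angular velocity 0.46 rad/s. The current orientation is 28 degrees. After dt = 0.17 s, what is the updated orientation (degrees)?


delta_theta = w * dt = 0.46 * 0.17 = 0.0782 rad
= 4.4805 deg
theta_new = 28 + 4.4805 = 32.4805 deg


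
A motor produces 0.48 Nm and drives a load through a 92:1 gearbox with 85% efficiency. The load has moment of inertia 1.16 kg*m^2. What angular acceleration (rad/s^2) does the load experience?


tau_out = tau_motor * N * eta
= 0.48 * 92 * 0.85 = 37.536 Nm
alpha = tau_out / I = 37.536 / 1.16
= 32.3586 rad/s^2
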